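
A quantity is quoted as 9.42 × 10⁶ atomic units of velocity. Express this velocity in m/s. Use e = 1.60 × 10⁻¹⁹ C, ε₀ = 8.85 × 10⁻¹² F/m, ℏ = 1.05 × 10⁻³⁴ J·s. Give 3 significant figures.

One atomic unit of velocity: v_au = e²/(4πε₀ℏ) = 2.19 × 10⁶ m/s.
9.42 × 10⁶ × 2.19 × 10⁶ m/s = 2.07 × 10¹³ m/s

2.07 × 10¹³ m/s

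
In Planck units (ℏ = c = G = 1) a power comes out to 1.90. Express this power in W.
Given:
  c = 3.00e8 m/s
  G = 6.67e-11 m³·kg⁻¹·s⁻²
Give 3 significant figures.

6.92e52 W

One Planck power: P_P = c⁵/G = 3.64e52 W.
1.90 × 3.64e52 W = 6.92e52 W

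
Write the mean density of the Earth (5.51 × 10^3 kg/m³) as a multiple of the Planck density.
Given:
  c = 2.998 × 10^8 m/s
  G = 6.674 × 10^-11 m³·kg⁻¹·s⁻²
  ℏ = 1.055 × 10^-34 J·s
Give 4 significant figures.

1.069 × 10^-93

Planck density: ρ_P = c⁵/(ℏG²) = 5.154 × 10^96 kg/m³.
5.51 × 10^3 / 5.154 × 10^96 = 1.069 × 10^-93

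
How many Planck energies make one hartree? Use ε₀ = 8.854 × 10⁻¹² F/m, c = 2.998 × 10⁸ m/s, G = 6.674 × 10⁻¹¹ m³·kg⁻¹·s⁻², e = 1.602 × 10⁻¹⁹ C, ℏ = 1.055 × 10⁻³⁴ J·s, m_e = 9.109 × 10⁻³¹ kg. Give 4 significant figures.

hartree: E_h = m_e e⁴/(4πε₀ℏ)² = 4.354 × 10⁻¹⁸ J
Planck energy: E_P = √(ℏc⁵/G) = 1.957 × 10⁹ J
ratio = 4.354 × 10⁻¹⁸ / 1.957 × 10⁹ = 2.225 × 10⁻²⁷

2.225 × 10⁻²⁷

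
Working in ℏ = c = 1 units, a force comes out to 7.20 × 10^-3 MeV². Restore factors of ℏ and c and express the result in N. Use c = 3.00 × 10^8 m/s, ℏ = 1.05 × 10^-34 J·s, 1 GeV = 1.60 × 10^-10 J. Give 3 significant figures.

Force is [E]/[L] = [E]²/(ℏc); restore (ℏc)⁻¹.
1 GeV² → 1/(ℏc) × (1 GeV in J)² = 8.13 × 10^5 N.
Convert the energy scale: 7.20 × 10^-3 MeV² = 7.20 × 10^-9 GeV².
Result: 7.20 × 10^-9 × 8.13 × 10^5 = 5.85 × 10^-3 N.

5.85 × 10^-3 N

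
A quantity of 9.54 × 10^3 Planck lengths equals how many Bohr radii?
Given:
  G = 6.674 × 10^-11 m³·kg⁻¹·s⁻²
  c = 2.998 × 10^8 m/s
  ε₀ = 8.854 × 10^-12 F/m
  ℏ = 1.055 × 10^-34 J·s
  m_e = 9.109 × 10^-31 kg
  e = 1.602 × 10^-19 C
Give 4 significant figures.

Planck length: ℓ_P = √(ℏG/c³) = 1.616 × 10^-35 m
Bohr radius: a₀ = 4πε₀ℏ²/(m_e e²) = 5.297 × 10^-11 m
9.54 × 10^3 × 1.616 × 10^-35 / 5.297 × 10^-11 = 2.911 × 10^-21

2.911 × 10^-21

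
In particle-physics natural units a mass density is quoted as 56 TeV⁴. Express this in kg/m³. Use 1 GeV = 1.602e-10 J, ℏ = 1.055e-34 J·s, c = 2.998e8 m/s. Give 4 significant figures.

Mass density is [E]/(c²[L]³) = [E]⁴/(ℏ³c⁵).
1 GeV⁴ → 1/(ℏ³c⁵) × (1 GeV in J)⁴ = 2.316e20 kg/m³.
Convert the energy scale: 56 TeV⁴ = 5.60e13 GeV⁴.
Result: 5.60e13 × 2.316e20 = 1.297e34 kg/m³.

1.297e34 kg/m³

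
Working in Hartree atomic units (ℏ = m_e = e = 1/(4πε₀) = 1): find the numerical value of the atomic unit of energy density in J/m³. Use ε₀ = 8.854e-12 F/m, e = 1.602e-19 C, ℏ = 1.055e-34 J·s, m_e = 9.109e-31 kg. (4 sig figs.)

2.929e13 J/m³

From ℏ = m_e = e = 1/(4πε₀) = 1 the energy density scale is u_au = E_h/a₀³ = m_e⁴e¹⁰/((4πε₀)⁵ℏ⁸).
E_h = 4.354e-18 J
a₀ = 5.297e-11 m
E_h/a₀³ = 2.929e13 J/m³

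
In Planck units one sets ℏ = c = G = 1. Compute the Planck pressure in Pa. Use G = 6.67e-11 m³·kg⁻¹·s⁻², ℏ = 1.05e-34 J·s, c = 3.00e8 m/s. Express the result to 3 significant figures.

p_P = c⁷/(ℏG²)
  = 2.19e59 / 4.67e-55
  = 4.68e113 Pa

4.68e113 Pa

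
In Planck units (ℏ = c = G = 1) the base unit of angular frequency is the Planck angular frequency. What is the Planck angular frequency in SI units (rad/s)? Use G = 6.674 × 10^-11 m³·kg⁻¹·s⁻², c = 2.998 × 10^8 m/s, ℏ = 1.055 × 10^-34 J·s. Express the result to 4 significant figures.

ω_P = √(c⁵/(ℏG))
  = √(3.440 × 10^86)
  = 1.855 × 10^43 rad/s

1.855 × 10^43 rad/s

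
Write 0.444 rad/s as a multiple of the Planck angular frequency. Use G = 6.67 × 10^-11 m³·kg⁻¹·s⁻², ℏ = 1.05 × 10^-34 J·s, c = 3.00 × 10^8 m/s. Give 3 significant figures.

Planck angular frequency: ω_P = √(c⁵/(ℏG)) = 1.86 × 10^43 rad/s.
0.444 / 1.86 × 10^43 = 2.38 × 10^-44

2.38 × 10^-44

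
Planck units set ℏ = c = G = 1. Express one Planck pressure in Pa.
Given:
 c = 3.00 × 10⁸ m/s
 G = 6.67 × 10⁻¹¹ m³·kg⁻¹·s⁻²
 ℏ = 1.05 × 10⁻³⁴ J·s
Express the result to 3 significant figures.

From ℏ = c = G = 1 the pressure scale is p_P = c⁷/(ℏG²).
  = 2.19 × 10⁵⁹ / 4.67 × 10⁻⁵⁵
  = 4.68 × 10¹¹³ Pa

4.68 × 10¹¹³ Pa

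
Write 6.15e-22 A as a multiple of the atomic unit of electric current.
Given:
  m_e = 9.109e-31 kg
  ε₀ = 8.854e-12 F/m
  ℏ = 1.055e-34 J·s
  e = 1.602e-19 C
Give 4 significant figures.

9.301e-20

atomic unit of electric current: I_au = e E_h/ℏ = m_e e⁵/((4πε₀)²ℏ³) = 6.612e-3 A.
6.15e-22 / 6.612e-3 = 9.301e-20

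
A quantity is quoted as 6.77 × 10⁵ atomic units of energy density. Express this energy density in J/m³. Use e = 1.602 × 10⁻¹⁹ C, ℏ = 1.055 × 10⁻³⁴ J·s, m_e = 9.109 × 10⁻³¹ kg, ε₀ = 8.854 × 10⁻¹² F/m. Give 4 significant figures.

1.983 × 10¹⁹ J/m³

One atomic unit of energy density: u_au = E_h/a₀³ = m_e⁴e¹⁰/((4πε₀)⁵ℏ⁸) = 2.929 × 10¹³ J/m³.
6.77 × 10⁵ × 2.929 × 10¹³ J/m³ = 1.983 × 10¹⁹ J/m³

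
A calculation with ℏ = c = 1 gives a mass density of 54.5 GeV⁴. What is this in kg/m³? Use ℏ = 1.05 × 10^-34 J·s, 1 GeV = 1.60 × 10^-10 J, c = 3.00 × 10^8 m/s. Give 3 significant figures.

Mass density is [E]/(c²[L]³) = [E]⁴/(ℏ³c⁵).
1 GeV⁴ → 1/(ℏ³c⁵) × (1 GeV in J)⁴ = 2.33 × 10^20 kg/m³.
Result: 54.5 × 2.33 × 10^20 = 1.27 × 10^22 kg/m³.

1.27 × 10^22 kg/m³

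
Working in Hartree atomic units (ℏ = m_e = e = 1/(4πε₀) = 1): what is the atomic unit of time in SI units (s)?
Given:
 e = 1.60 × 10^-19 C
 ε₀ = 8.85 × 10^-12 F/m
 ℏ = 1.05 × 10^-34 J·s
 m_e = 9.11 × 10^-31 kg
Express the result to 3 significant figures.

2.40 × 10^-17 s

The unique combination of the constants set to 1 with dimensions of time is τ_au = (4πε₀)²ℏ³/(m_e e⁴).
E_h = 4.38 × 10^-18 J
ℏ/E_h = 2.40 × 10^-17 s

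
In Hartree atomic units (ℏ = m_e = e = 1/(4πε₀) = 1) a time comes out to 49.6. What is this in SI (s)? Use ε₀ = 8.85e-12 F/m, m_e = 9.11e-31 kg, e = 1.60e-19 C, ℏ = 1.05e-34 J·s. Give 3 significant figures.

One atomic unit of time: τ_au = (4πε₀)²ℏ³/(m_e e⁴) = 2.40e-17 s.
49.6 × 2.40e-17 s = 1.19e-15 s

1.19e-15 s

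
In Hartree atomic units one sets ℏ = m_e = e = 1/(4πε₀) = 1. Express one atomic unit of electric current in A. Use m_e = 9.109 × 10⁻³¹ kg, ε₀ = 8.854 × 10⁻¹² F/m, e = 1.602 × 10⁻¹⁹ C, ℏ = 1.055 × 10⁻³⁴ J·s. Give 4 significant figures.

6.612 × 10⁻³ A

I_au = e E_h/ℏ = m_e e⁵/((4πε₀)²ℏ³)
E_h = 4.354 × 10⁻¹⁸ J
e·E_h/ℏ = 6.612 × 10⁻³ A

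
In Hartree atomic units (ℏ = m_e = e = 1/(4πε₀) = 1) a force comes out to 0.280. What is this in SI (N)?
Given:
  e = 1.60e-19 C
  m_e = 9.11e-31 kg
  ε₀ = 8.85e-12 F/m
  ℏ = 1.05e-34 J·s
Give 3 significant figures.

One atomic unit of force: F_au = E_h/a₀ = m_e²e⁶/((4πε₀)³ℏ⁴) = 8.33e-8 N.
0.280 × 8.33e-8 N = 2.33e-8 N

2.33e-8 N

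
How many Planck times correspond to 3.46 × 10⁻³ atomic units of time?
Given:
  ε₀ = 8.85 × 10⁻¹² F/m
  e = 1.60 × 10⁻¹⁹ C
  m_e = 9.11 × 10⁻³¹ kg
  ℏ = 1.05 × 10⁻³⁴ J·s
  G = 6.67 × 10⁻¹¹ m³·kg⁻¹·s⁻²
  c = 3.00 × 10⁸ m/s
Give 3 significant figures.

atomic unit of time: τ_au = (4πε₀)²ℏ³/(m_e e⁴) = 2.40 × 10⁻¹⁷ s
Planck time: t_P = √(ℏG/c⁵) = 5.37 × 10⁻⁴⁴ s
3.46 × 10⁻³ × 2.40 × 10⁻¹⁷ / 5.37 × 10⁻⁴⁴ = 1.55 × 10²⁴

1.55 × 10²⁴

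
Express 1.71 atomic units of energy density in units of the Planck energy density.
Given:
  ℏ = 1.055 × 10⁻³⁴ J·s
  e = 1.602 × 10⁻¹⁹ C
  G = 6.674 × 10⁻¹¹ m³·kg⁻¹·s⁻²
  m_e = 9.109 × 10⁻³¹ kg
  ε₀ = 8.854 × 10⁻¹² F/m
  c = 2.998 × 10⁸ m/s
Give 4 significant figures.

1.081 × 10⁻¹⁰⁰

atomic unit of energy density: u_au = E_h/a₀³ = m_e⁴e¹⁰/((4πε₀)⁵ℏ⁸) = 2.929 × 10¹³ J/m³
Planck energy density: u_P = c⁷/(ℏG²) = 4.632 × 10¹¹³ J/m³
1.71 × 2.929 × 10¹³ / 4.632 × 10¹¹³ = 1.081 × 10⁻¹⁰⁰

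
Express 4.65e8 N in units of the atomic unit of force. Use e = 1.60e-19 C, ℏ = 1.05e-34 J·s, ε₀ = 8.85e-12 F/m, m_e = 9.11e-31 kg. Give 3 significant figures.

atomic unit of force: F_au = E_h/a₀ = m_e²e⁶/((4πε₀)³ℏ⁴) = 8.33e-8 N.
4.65e8 / 8.33e-8 = 5.58e15

5.58e15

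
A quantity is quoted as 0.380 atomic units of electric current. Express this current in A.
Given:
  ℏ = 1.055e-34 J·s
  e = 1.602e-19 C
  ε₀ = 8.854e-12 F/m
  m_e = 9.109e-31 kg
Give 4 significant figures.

2.513e-3 A

One atomic unit of electric current: I_au = e E_h/ℏ = m_e e⁵/((4πε₀)²ℏ³) = 6.612e-3 A.
0.380 × 6.612e-3 A = 2.513e-3 A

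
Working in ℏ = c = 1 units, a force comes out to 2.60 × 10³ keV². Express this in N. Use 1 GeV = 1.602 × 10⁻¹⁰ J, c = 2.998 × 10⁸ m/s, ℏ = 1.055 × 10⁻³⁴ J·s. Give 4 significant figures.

Force is [E]/[L] = [E]²/(ℏc); restore (ℏc)⁻¹.
1 GeV² → 1/(ℏc) × (1 GeV in J)² = 8.114 × 10⁵ N.
Convert the energy scale: 2.60 × 10³ keV² = 2.60 × 10⁻⁹ GeV².
Result: 2.60 × 10⁻⁹ × 8.114 × 10⁵ = 2.110 × 10⁻³ N.

2.110 × 10⁻³ N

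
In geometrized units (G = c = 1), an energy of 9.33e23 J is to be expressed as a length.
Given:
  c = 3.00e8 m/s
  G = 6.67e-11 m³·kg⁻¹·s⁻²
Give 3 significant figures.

Energy → length via G/c⁴.
9.33e23 J × (G/c⁴) = 7.68e-21 m

7.68e-21 m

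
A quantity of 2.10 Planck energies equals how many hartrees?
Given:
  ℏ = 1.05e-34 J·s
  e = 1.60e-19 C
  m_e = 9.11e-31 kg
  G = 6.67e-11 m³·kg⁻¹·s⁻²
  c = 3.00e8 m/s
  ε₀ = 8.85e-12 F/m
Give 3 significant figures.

Planck energy: E_P = √(ℏc⁵/G) = 1.96e9 J
hartree: E_h = m_e e⁴/(4πε₀ℏ)² = 4.38e-18 J
2.10 × 1.96e9 / 4.38e-18 = 9.38e26

9.38e26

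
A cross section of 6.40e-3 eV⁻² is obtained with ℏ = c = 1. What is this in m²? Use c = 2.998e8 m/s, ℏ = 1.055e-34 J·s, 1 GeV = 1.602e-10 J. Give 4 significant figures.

Area is [L]² = [E]⁻²·(ℏc)²; restore (ℏc)².
1 GeV⁻² → (ℏc)² × (1 GeV in J)⁻² = 3.898e-32 m².
Convert the energy scale: 6.40e-3 eV⁻² = 6.40e15 GeV⁻².
Result: 6.40e15 × 3.898e-32 = 2.495e-16 m².

2.495e-16 m²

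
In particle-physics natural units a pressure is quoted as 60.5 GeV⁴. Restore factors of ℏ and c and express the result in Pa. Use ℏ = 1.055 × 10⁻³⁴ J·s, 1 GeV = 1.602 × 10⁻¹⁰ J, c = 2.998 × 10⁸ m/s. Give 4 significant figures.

Pressure is [E]/[L]³ = [E]⁴/(ℏc)³.
1 GeV⁴ → 1/(ℏc)³ × (1 GeV in J)⁴ = 2.082 × 10³⁷ Pa.
Result: 60.5 × 2.082 × 10³⁷ = 1.259 × 10³⁹ Pa.

1.259 × 10³⁹ Pa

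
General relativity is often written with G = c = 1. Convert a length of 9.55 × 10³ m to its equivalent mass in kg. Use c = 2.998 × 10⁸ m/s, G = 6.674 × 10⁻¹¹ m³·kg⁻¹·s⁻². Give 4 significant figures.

Length → mass via c²/G.
9.55 × 10³ m × (c²/G) = 1.286 × 10³¹ kg

1.286 × 10³¹ kg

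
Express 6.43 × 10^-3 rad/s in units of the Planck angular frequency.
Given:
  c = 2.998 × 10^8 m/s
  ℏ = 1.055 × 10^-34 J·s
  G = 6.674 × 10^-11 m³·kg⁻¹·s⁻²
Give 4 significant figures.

Planck angular frequency: ω_P = √(c⁵/(ℏG)) = 1.855 × 10^43 rad/s.
6.43 × 10^-3 / 1.855 × 10^43 = 3.467 × 10^-46

3.467 × 10^-46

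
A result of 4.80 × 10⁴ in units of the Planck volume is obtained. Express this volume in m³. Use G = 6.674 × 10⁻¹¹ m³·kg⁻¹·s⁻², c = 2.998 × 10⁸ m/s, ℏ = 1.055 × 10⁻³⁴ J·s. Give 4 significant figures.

One Planck volume: V_P = (ℏG/c³)^(3/2) = 4.224 × 10⁻¹⁰⁵ m³.
4.80 × 10⁴ × 4.224 × 10⁻¹⁰⁵ m³ = 2.027 × 10⁻¹⁰⁰ m³

2.027 × 10⁻¹⁰⁰ m³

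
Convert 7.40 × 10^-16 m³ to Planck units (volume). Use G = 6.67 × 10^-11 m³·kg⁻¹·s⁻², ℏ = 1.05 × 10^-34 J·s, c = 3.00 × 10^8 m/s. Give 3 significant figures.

1.77 × 10^89

Planck volume: V_P = (ℏG/c³)^(3/2) = 4.18 × 10^-105 m³.
7.40 × 10^-16 / 4.18 × 10^-105 = 1.77 × 10^89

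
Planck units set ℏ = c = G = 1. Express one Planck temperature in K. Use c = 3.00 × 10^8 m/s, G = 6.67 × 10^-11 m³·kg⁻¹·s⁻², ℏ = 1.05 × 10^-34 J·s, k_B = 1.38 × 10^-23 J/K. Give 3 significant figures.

1.42 × 10^32 K

From ℏ = c = G = 1 the temperature scale is T_P = √(ℏc⁵/G) / k_B.
  = √(3.83 × 10^18) × 7.25 × 10^22
  = 1.42 × 10^32 K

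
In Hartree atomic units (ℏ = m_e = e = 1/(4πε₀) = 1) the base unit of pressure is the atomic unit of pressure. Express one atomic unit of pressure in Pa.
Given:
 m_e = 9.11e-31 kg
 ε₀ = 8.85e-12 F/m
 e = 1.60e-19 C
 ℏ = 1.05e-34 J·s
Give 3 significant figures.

P_au = E_h/a₀³ = m_e⁴e¹⁰/((4πε₀)⁵ℏ⁸)
E_h = 4.38e-18 J
a₀ = 5.26e-11 m
E_h/a₀³ = 3.01e13 Pa

3.01e13 Pa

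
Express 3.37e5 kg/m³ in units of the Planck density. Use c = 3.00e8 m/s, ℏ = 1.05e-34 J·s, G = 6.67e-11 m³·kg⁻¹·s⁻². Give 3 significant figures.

6.48e-92

Planck density: ρ_P = c⁵/(ℏG²) = 5.20e96 kg/m³.
3.37e5 / 5.20e96 = 6.48e-92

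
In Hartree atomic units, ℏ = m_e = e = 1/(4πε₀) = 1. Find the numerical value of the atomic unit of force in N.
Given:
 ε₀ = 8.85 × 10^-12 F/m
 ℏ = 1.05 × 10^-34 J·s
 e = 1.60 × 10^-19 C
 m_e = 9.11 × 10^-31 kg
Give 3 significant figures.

From ℏ = m_e = e = 1/(4πε₀) = 1 the force scale is F_au = E_h/a₀ = m_e²e⁶/((4πε₀)³ℏ⁴).
E_h = 4.38 × 10^-18 J
a₀ = 5.26 × 10^-11 m
E_h/a₀ = 8.33 × 10^-8 N

8.33 × 10^-8 N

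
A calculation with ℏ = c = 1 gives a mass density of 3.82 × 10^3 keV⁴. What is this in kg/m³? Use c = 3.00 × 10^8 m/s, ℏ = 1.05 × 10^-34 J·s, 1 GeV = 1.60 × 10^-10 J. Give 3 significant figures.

0.890 kg/m³

Mass density is [E]/(c²[L]³) = [E]⁴/(ℏ³c⁵).
1 GeV⁴ → 1/(ℏ³c⁵) × (1 GeV in J)⁴ = 2.33 × 10^20 kg/m³.
Convert the energy scale: 3.82 × 10^3 keV⁴ = 3.82 × 10^-21 GeV⁴.
Result: 3.82 × 10^-21 × 2.33 × 10^20 = 0.890 kg/m³.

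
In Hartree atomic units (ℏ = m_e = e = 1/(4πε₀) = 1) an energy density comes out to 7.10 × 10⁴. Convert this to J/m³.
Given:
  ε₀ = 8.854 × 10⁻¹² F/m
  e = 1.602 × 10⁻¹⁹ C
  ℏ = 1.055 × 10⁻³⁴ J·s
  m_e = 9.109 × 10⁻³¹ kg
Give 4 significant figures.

2.080 × 10¹⁸ J/m³

One atomic unit of energy density: u_au = E_h/a₀³ = m_e⁴e¹⁰/((4πε₀)⁵ℏ⁸) = 2.929 × 10¹³ J/m³.
7.10 × 10⁴ × 2.929 × 10¹³ J/m³ = 2.080 × 10¹⁸ J/m³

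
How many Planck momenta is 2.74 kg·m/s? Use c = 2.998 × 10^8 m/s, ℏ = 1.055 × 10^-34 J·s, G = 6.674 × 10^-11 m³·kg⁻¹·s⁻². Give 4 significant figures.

0.4198

Planck momentum: p_P = √(ℏc³/G) = 6.527 kg·m/s.
2.74 / 6.527 = 0.4198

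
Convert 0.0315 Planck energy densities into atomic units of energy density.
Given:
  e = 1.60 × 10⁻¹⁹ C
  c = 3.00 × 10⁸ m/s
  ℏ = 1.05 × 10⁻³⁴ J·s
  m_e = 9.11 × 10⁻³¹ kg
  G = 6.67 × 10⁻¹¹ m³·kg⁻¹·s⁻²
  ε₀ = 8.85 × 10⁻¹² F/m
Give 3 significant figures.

Planck energy density: u_P = c⁷/(ℏG²) = 4.68 × 10¹¹³ J/m³
atomic unit of energy density: u_au = E_h/a₀³ = m_e⁴e¹⁰/((4πε₀)⁵ℏ⁸) = 3.01 × 10¹³ J/m³
0.0315 × 4.68 × 10¹¹³ / 3.01 × 10¹³ = 4.89 × 10⁹⁸

4.89 × 10⁹⁸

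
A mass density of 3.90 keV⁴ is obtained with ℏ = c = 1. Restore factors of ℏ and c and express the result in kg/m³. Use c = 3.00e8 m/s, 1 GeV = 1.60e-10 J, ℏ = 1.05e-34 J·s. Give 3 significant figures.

9.09e-4 kg/m³

Mass density is [E]/(c²[L]³) = [E]⁴/(ℏ³c⁵).
1 GeV⁴ → 1/(ℏ³c⁵) × (1 GeV in J)⁴ = 2.33e20 kg/m³.
Convert the energy scale: 3.90 keV⁴ = 3.90e-24 GeV⁴.
Result: 3.90e-24 × 2.33e20 = 9.09e-4 kg/m³.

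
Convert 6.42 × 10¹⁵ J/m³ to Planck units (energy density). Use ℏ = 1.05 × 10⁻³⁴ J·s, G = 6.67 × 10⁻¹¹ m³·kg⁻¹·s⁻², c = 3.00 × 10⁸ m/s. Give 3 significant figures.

Planck energy density: u_P = c⁷/(ℏG²) = 4.68 × 10¹¹³ J/m³.
6.42 × 10¹⁵ / 4.68 × 10¹¹³ = 1.37 × 10⁻⁹⁸

1.37 × 10⁻⁹⁸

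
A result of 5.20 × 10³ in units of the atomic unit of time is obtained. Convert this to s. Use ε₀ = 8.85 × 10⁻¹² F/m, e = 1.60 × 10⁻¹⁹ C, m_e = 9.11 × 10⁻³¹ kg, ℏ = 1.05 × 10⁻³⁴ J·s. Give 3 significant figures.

1.25 × 10⁻¹³ s

One atomic unit of time: τ_au = (4πε₀)²ℏ³/(m_e e⁴) = 2.40 × 10⁻¹⁷ s.
5.20 × 10³ × 2.40 × 10⁻¹⁷ s = 1.25 × 10⁻¹³ s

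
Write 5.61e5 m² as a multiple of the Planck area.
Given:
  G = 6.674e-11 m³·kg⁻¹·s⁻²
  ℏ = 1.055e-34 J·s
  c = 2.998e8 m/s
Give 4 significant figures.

2.147e75

Planck area: A_P = ℏG/c³ = 2.613e-70 m².
5.61e5 / 2.613e-70 = 2.147e75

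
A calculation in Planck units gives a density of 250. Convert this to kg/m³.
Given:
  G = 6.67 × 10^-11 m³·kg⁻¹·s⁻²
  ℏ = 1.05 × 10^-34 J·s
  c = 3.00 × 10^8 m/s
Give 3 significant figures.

1.30 × 10^99 kg/m³

One Planck density: ρ_P = c⁵/(ℏG²) = 5.20 × 10^96 kg/m³.
250 × 5.20 × 10^96 kg/m³ = 1.30 × 10^99 kg/m³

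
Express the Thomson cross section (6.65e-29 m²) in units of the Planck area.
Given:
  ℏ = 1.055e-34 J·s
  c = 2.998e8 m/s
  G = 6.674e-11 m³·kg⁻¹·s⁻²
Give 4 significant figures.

Planck area: A_P = ℏG/c³ = 2.613e-70 m².
6.65e-29 / 2.613e-70 = 2.545e41

2.545e41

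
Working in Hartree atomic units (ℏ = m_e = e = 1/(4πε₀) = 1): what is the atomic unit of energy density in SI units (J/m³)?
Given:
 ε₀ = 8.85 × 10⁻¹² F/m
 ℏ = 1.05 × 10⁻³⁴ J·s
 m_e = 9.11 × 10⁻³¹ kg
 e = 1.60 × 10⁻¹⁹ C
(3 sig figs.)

Dimensional analysis gives u_au = E_h/a₀³ = m_e⁴e¹⁰/((4πε₀)⁵ℏ⁸).
E_h = 4.38 × 10⁻¹⁸ J
a₀ = 5.26 × 10⁻¹¹ m
E_h/a₀³ = 3.01 × 10¹³ J/m³

3.01 × 10¹³ J/m³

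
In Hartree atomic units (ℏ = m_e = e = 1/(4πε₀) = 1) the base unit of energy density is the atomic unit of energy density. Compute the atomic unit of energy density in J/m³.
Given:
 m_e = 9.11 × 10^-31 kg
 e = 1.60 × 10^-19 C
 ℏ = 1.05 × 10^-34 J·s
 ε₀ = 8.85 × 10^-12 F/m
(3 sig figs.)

u_au = E_h/a₀³ = m_e⁴e¹⁰/((4πε₀)⁵ℏ⁸)
E_h = 4.38 × 10^-18 J
a₀ = 5.26 × 10^-11 m
E_h/a₀³ = 3.01 × 10^13 J/m³

3.01 × 10^13 J/m³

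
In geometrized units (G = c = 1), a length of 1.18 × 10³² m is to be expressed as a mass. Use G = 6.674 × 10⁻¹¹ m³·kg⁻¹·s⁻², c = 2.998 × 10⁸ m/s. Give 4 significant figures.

Length → mass via c²/G.
1.18 × 10³² m × (c²/G) = 1.589 × 10⁵⁹ kg

1.589 × 10⁵⁹ kg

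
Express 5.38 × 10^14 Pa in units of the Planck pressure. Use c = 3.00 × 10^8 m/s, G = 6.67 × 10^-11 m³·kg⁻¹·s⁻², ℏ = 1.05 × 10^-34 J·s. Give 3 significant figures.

1.15 × 10^-99

Planck pressure: p_P = c⁷/(ℏG²) = 4.68 × 10^113 Pa.
5.38 × 10^14 / 4.68 × 10^113 = 1.15 × 10^-99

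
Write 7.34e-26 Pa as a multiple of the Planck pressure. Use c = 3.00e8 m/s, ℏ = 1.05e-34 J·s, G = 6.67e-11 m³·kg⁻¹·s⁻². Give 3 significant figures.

1.57e-139

Planck pressure: p_P = c⁷/(ℏG²) = 4.68e113 Pa.
7.34e-26 / 4.68e113 = 1.57e-139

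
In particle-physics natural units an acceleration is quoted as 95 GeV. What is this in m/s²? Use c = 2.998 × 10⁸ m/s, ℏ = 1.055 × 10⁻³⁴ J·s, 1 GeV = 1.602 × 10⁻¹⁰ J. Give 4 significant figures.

4.325 × 10³⁴ m/s²

Acceleration is [L]/[T]² = c·[E]/ℏ.
1 GeV → c/ℏ × (1 GeV in J) = 4.552 × 10³² m/s².
Result: 95 × 4.552 × 10³² = 4.325 × 10³⁴ m/s².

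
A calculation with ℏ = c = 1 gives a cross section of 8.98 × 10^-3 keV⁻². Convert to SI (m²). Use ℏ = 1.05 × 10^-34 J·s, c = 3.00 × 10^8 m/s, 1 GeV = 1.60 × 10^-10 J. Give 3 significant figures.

3.48 × 10^-22 m²

Area is [L]² = [E]⁻²·(ℏc)²; restore (ℏc)².
1 GeV⁻² → (ℏc)² × (1 GeV in J)⁻² = 3.88 × 10^-32 m².
Convert the energy scale: 8.98 × 10^-3 keV⁻² = 8.98 × 10^9 GeV⁻².
Result: 8.98 × 10^9 × 3.88 × 10^-32 = 3.48 × 10^-22 m².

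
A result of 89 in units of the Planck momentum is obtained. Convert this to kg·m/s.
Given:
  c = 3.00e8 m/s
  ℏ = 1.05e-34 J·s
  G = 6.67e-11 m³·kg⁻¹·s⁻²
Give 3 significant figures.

One Planck momentum: p_P = √(ℏc³/G) = 6.52 kg·m/s.
89 × 6.52 kg·m/s = 580 kg·m/s

580 kg·m/s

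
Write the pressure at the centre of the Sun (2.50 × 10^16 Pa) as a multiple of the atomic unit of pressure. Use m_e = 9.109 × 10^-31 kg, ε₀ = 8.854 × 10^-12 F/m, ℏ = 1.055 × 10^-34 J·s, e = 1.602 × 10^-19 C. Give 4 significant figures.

atomic unit of pressure: P_au = E_h/a₀³ = m_e⁴e¹⁰/((4πε₀)⁵ℏ⁸) = 2.929 × 10^13 Pa.
2.50 × 10^16 / 2.929 × 10^13 = 853.5

853.5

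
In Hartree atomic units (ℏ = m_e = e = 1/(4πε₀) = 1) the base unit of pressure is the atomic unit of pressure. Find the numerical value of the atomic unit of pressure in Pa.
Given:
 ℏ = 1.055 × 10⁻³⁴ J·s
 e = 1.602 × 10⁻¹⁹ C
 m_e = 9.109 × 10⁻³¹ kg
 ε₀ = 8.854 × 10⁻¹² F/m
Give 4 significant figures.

P_au = E_h/a₀³ = m_e⁴e¹⁰/((4πε₀)⁵ℏ⁸)
E_h = 4.354 × 10⁻¹⁸ J
a₀ = 5.297 × 10⁻¹¹ m
E_h/a₀³ = 2.929 × 10¹³ Pa

2.929 × 10¹³ Pa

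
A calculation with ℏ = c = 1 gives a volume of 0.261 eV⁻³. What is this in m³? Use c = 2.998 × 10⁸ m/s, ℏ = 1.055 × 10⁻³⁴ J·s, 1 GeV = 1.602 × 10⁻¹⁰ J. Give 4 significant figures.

Volume is [L]³ = [E]⁻³·(ℏc)³.
1 GeV⁻³ → (ℏc)³ × (1 GeV in J)⁻³ = 7.696 × 10⁻⁴⁸ m³.
Convert the energy scale: 0.261 eV⁻³ = 2.61 × 10²⁶ GeV⁻³.
Result: 2.61 × 10²⁶ × 7.696 × 10⁻⁴⁸ = 2.009 × 10⁻²¹ m³.

2.009 × 10⁻²¹ m³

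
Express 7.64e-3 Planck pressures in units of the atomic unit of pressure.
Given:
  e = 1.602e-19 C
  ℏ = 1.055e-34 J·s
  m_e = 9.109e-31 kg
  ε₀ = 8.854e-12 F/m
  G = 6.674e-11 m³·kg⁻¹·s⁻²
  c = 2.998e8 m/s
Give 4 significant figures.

Planck pressure: p_P = c⁷/(ℏG²) = 4.632e113 Pa
atomic unit of pressure: P_au = E_h/a₀³ = m_e⁴e¹⁰/((4πε₀)⁵ℏ⁸) = 2.929e13 Pa
7.64e-3 × 4.632e113 / 2.929e13 = 1.208e98

1.208e98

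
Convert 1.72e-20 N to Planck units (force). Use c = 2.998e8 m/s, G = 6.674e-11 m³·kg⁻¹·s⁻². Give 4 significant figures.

Planck force: F_P = c⁴/G = 1.210e44 N.
1.72e-20 / 1.210e44 = 1.421e-64

1.421e-64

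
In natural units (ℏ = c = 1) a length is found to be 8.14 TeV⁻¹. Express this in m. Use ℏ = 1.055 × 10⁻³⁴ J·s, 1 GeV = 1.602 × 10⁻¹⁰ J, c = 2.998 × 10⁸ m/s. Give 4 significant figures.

A length is [E]⁻¹ in ℏ=c=1; restore one factor of ℏc.
1 GeV⁻¹ → ℏc × (1 GeV in J)⁻¹ = 1.974 × 10⁻¹⁶ m.
Convert the energy scale: 8.14 TeV⁻¹ = 8.14 × 10⁻³ GeV⁻¹.
Result: 8.14 × 10⁻³ × 1.974 × 10⁻¹⁶ = 1.607 × 10⁻¹⁸ m.

1.607 × 10⁻¹⁸ m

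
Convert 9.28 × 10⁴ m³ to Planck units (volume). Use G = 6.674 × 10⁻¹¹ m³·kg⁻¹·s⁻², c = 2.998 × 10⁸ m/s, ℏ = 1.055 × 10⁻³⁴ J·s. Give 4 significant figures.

2.197 × 10¹⁰⁹

Planck volume: V_P = (ℏG/c³)^(3/2) = 4.224 × 10⁻¹⁰⁵ m³.
9.28 × 10⁴ / 4.224 × 10⁻¹⁰⁵ = 2.197 × 10¹⁰⁹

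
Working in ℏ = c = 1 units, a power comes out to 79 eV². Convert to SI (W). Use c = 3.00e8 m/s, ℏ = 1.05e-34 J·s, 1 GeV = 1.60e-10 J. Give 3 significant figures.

Power is [E]/[T] = [E]²/ℏ.
1 GeV² → 1/ℏ × (1 GeV in J)² = 2.44e14 W.
Convert the energy scale: 79 eV² = 7.90e-17 GeV².
Result: 7.90e-17 × 2.44e14 = 0.0193 W.

0.0193 W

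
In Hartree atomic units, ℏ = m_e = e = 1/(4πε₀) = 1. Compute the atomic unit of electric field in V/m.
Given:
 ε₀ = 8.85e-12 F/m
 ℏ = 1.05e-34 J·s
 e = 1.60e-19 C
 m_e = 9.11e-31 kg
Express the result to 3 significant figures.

The unique combination of the constants set to 1 with dimensions of electric field is E_au = E_h/(e a₀) = m_e²e⁵/((4πε₀)³ℏ⁴).
E_h = 4.38e-18 J
a₀ = 5.26e-11 m
E_h/(e·a₀) = 5.20e11 V/m

5.20e11 V/m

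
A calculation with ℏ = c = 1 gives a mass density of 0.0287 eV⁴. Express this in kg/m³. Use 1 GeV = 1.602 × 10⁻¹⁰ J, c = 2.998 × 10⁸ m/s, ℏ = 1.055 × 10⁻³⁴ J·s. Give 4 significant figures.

6.647 × 10⁻¹⁸ kg/m³

Mass density is [E]/(c²[L]³) = [E]⁴/(ℏ³c⁵).
1 GeV⁴ → 1/(ℏ³c⁵) × (1 GeV in J)⁴ = 2.316 × 10²⁰ kg/m³.
Convert the energy scale: 0.0287 eV⁴ = 2.87 × 10⁻³⁸ GeV⁴.
Result: 2.87 × 10⁻³⁸ × 2.316 × 10²⁰ = 6.647 × 10⁻¹⁸ kg/m³.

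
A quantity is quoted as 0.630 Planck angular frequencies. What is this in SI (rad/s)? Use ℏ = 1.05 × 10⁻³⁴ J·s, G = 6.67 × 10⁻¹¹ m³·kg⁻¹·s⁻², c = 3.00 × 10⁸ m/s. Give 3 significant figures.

One Planck angular frequency: ω_P = √(c⁵/(ℏG)) = 1.86 × 10⁴³ rad/s.
0.630 × 1.86 × 10⁴³ rad/s = 1.17 × 10⁴³ rad/s

1.17 × 10⁴³ rad/s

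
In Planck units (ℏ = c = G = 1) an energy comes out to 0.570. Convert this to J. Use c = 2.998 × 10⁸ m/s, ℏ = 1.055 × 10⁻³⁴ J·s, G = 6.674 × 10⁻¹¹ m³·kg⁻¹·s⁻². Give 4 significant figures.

One Planck energy: E_P = √(ℏc⁵/G) = 1.957 × 10⁹ J.
0.570 × 1.957 × 10⁹ J = 1.115 × 10⁹ J

1.115 × 10⁹ J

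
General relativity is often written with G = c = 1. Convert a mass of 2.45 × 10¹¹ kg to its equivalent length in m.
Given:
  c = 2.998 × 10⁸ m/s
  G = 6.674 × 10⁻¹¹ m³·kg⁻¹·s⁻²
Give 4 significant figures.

1.819 × 10⁻¹⁶ m

In G = c = 1 units mass has dimensions of length; the conversion factor is G/c².
2.45 × 10¹¹ kg × (G/c²) = 1.819 × 10⁻¹⁶ m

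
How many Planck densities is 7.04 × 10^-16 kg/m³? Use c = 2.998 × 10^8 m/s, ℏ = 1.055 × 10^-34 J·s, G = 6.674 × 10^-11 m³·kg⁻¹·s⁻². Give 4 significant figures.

Planck density: ρ_P = c⁵/(ℏG²) = 5.154 × 10^96 kg/m³.
7.04 × 10^-16 / 5.154 × 10^96 = 1.366 × 10^-112

1.366 × 10^-112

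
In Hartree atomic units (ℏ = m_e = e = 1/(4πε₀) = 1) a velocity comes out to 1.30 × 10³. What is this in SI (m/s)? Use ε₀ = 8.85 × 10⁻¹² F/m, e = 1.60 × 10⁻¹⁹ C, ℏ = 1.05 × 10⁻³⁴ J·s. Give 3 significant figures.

2.85 × 10⁹ m/s

One atomic unit of velocity: v_au = e²/(4πε₀ℏ) = 2.19 × 10⁶ m/s.
1.30 × 10³ × 2.19 × 10⁶ m/s = 2.85 × 10⁹ m/s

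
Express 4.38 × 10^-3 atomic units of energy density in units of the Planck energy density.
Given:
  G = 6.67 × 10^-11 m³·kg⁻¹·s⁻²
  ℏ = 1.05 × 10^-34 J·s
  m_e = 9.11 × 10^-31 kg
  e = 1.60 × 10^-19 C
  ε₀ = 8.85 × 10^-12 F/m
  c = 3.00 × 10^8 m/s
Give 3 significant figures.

atomic unit of energy density: u_au = E_h/a₀³ = m_e⁴e¹⁰/((4πε₀)⁵ℏ⁸) = 3.01 × 10^13 J/m³
Planck energy density: u_P = c⁷/(ℏG²) = 4.68 × 10^113 J/m³
4.38 × 10^-3 × 3.01 × 10^13 / 4.68 × 10^113 = 2.82 × 10^-103

2.82 × 10^-103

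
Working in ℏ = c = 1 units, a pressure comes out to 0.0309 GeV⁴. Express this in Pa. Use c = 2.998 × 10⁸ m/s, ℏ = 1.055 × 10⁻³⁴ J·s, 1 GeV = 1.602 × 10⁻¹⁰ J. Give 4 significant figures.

Pressure is [E]/[L]³ = [E]⁴/(ℏc)³.
1 GeV⁴ → 1/(ℏc)³ × (1 GeV in J)⁴ = 2.082 × 10³⁷ Pa.
Result: 0.0309 × 2.082 × 10³⁷ = 6.432 × 10³⁵ Pa.

6.432 × 10³⁵ Pa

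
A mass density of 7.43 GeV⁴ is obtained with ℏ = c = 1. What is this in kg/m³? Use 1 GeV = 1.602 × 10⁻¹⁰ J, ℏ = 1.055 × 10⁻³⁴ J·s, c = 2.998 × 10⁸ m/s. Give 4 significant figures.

1.721 × 10²¹ kg/m³

Mass density is [E]/(c²[L]³) = [E]⁴/(ℏ³c⁵).
1 GeV⁴ → 1/(ℏ³c⁵) × (1 GeV in J)⁴ = 2.316 × 10²⁰ kg/m³.
Result: 7.43 × 2.316 × 10²⁰ = 1.721 × 10²¹ kg/m³.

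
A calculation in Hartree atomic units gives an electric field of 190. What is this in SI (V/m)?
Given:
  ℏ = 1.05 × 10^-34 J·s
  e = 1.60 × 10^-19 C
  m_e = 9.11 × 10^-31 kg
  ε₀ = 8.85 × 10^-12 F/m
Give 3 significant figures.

One atomic unit of electric field: E_au = E_h/(e a₀) = m_e²e⁵/((4πε₀)³ℏ⁴) = 5.20 × 10^11 V/m.
190 × 5.20 × 10^11 V/m = 9.89 × 10^13 V/m

9.89 × 10^13 V/m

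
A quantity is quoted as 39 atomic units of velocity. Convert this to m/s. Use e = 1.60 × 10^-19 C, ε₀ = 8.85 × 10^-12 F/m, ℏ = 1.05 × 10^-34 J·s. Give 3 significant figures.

8.55 × 10^7 m/s

One atomic unit of velocity: v_au = e²/(4πε₀ℏ) = 2.19 × 10^6 m/s.
39 × 2.19 × 10^6 m/s = 8.55 × 10^7 m/s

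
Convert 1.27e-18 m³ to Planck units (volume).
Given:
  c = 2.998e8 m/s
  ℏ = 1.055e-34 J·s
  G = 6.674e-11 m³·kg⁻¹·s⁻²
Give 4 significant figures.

3.007e86

Planck volume: V_P = (ℏG/c³)^(3/2) = 4.224e-105 m³.
1.27e-18 / 4.224e-105 = 3.007e86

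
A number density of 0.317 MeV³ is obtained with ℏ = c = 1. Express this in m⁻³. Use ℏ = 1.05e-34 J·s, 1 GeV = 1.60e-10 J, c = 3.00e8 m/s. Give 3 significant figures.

4.15e37 m⁻³

Number density is [L]⁻³ = [E]³/(ℏc)³.
1 GeV³ → 1/(ℏc)³ × (1 GeV in J)³ = 1.31e47 m⁻³.
Convert the energy scale: 0.317 MeV³ = 3.17e-10 GeV³.
Result: 3.17e-10 × 1.31e47 = 4.15e37 m⁻³.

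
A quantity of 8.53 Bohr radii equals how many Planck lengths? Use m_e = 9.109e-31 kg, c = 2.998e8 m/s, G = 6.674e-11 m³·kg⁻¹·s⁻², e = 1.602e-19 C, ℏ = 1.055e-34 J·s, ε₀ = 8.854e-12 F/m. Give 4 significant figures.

2.795e25

Bohr radius: a₀ = 4πε₀ℏ²/(m_e e²) = 5.297e-11 m
Planck length: ℓ_P = √(ℏG/c³) = 1.616e-35 m
8.53 × 5.297e-11 / 1.616e-35 = 2.795e25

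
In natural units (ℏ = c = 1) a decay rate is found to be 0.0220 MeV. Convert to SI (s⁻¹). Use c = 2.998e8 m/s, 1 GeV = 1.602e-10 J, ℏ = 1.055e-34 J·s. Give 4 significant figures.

3.341e19 s⁻¹

A rate is [E]/ℏ; divide by ℏ.
1 GeV → 1/ℏ × (1 GeV in J) = 1.518e24 s⁻¹.
Convert the energy scale: 0.0220 MeV = 2.20e-5 GeV.
Result: 2.20e-5 × 1.518e24 = 3.341e19 s⁻¹.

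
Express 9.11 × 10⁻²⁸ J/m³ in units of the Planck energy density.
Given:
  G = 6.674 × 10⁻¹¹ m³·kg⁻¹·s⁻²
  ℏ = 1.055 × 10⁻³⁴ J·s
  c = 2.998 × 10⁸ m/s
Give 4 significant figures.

1.967 × 10⁻¹⁴¹

Planck energy density: u_P = c⁷/(ℏG²) = 4.632 × 10¹¹³ J/m³.
9.11 × 10⁻²⁸ / 4.632 × 10¹¹³ = 1.967 × 10⁻¹⁴¹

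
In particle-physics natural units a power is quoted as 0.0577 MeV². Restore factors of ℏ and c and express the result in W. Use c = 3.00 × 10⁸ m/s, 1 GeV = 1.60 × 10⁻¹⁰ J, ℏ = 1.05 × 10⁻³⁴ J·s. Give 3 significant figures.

1.41 × 10⁷ W

Power is [E]/[T] = [E]²/ℏ.
1 GeV² → 1/ℏ × (1 GeV in J)² = 2.44 × 10¹⁴ W.
Convert the energy scale: 0.0577 MeV² = 5.77 × 10⁻⁸ GeV².
Result: 5.77 × 10⁻⁸ × 2.44 × 10¹⁴ = 1.41 × 10⁷ W.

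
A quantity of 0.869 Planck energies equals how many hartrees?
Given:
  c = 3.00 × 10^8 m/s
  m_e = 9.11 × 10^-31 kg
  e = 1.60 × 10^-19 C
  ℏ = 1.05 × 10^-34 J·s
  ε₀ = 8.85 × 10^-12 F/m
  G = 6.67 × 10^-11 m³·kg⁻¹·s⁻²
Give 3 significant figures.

Planck energy: E_P = √(ℏc⁵/G) = 1.96 × 10^9 J
hartree: E_h = m_e e⁴/(4πε₀ℏ)² = 4.38 × 10^-18 J
0.869 × 1.96 × 10^9 / 4.38 × 10^-18 = 3.88 × 10^26

3.88 × 10^26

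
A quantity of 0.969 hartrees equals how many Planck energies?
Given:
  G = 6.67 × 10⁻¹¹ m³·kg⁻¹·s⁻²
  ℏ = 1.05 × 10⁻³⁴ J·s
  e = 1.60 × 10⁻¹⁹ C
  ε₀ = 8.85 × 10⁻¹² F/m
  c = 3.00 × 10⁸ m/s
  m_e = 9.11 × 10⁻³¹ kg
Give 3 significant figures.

2.17 × 10⁻²⁷

hartree: E_h = m_e e⁴/(4πε₀ℏ)² = 4.38 × 10⁻¹⁸ J
Planck energy: E_P = √(ℏc⁵/G) = 1.96 × 10⁹ J
0.969 × 4.38 × 10⁻¹⁸ / 1.96 × 10⁹ = 2.17 × 10⁻²⁷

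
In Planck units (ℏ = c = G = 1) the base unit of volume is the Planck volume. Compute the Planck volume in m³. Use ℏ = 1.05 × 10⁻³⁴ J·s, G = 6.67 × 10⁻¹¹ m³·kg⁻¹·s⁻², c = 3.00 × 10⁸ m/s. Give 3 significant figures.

V_P = (ℏG/c³)^(3/2)
  = √(1.75 × 10⁻²⁰⁹)
  = 4.18 × 10⁻¹⁰⁵ m³

4.18 × 10⁻¹⁰⁵ m³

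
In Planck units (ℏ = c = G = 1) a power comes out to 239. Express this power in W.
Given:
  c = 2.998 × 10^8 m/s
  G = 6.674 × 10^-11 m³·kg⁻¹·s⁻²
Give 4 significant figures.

One Planck power: P_P = c⁵/G = 3.629 × 10^52 W.
239 × 3.629 × 10^52 W = 8.673 × 10^54 W

8.673 × 10^54 W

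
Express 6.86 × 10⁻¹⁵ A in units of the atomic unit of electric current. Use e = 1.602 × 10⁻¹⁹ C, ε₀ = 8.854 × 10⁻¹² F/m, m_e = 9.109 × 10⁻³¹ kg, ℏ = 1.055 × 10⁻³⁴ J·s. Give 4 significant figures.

1.038 × 10⁻¹²

atomic unit of electric current: I_au = e E_h/ℏ = m_e e⁵/((4πε₀)²ℏ³) = 6.612 × 10⁻³ A.
6.86 × 10⁻¹⁵ / 6.612 × 10⁻³ = 1.038 × 10⁻¹²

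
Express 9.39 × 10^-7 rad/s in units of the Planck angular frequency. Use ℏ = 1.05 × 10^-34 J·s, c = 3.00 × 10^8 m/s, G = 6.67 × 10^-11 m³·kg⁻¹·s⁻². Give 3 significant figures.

5.04 × 10^-50

Planck angular frequency: ω_P = √(c⁵/(ℏG)) = 1.86 × 10^43 rad/s.
9.39 × 10^-7 / 1.86 × 10^43 = 5.04 × 10^-50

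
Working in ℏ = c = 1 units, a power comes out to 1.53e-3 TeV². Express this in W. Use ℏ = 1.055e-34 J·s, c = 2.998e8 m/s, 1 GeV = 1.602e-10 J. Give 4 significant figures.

Power is [E]/[T] = [E]²/ℏ.
1 GeV² → 1/ℏ × (1 GeV in J)² = 2.433e14 W.
Convert the energy scale: 1.53e-3 TeV² = 1.53e3 GeV².
Result: 1.53e3 × 2.433e14 = 3.722e17 W.

3.722e17 W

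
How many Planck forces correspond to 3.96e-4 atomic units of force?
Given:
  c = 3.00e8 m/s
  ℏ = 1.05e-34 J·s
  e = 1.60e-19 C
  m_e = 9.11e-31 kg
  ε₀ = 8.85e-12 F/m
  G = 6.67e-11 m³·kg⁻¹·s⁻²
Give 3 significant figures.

2.72e-55

atomic unit of force: F_au = E_h/a₀ = m_e²e⁶/((4πε₀)³ℏ⁴) = 8.33e-8 N
Planck force: F_P = c⁴/G = 1.21e44 N
3.96e-4 × 8.33e-8 / 1.21e44 = 2.72e-55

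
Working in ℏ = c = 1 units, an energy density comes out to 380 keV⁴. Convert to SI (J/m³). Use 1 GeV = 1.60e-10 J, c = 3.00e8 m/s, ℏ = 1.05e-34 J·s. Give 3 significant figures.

[E]/[L]³ = [E]⁴/(ℏc)³; restore (ℏc)⁻³.
1 GeV⁴ → 1/(ℏc)³ × (1 GeV in J)⁴ = 2.10e37 J/m³.
Convert the energy scale: 380 keV⁴ = 3.80e-22 GeV⁴.
Result: 3.80e-22 × 2.10e37 = 7.97e15 J/m³.

7.97e15 J/m³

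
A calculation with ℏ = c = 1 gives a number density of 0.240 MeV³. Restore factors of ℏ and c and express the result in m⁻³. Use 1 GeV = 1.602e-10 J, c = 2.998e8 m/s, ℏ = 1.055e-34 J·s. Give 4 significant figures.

Number density is [L]⁻³ = [E]³/(ℏc)³.
1 GeV³ → 1/(ℏc)³ × (1 GeV in J)³ = 1.299e47 m⁻³.
Convert the energy scale: 0.240 MeV³ = 2.40e-10 GeV³.
Result: 2.40e-10 × 1.299e47 = 3.119e37 m⁻³.

3.119e37 m⁻³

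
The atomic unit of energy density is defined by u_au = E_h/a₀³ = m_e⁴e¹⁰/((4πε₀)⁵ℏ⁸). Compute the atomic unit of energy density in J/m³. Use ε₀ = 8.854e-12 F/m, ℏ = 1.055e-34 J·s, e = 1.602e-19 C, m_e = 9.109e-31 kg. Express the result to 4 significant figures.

u_au = E_h/a₀³ = m_e⁴e¹⁰/((4πε₀)⁵ℏ⁸)
E_h = 4.354e-18 J
a₀ = 5.297e-11 m
E_h/a₀³ = 2.929e13 J/m³

2.929e13 J/m³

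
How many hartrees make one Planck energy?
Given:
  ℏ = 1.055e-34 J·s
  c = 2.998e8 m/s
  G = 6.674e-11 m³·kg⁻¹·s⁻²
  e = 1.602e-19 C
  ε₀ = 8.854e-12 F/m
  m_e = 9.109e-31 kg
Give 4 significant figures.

Planck energy: E_P = √(ℏc⁵/G) = 1.957e9 J
hartree: E_h = m_e e⁴/(4πε₀ℏ)² = 4.354e-18 J
ratio = 1.957e9 / 4.354e-18 = 4.494e26

4.494e26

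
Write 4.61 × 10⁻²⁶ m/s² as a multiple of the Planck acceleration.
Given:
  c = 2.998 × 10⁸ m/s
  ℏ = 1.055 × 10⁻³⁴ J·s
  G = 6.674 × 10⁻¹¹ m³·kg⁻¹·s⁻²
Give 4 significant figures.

8.291 × 10⁻⁷⁸

Planck acceleration: a_P = √(c⁷/(ℏG)) = 5.560 × 10⁵¹ m/s².
4.61 × 10⁻²⁶ / 5.560 × 10⁵¹ = 8.291 × 10⁻⁷⁸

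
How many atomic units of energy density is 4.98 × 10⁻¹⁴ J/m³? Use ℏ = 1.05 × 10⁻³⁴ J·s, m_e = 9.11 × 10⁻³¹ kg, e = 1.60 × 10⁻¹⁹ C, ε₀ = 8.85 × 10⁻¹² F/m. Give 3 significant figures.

atomic unit of energy density: u_au = E_h/a₀³ = m_e⁴e¹⁰/((4πε₀)⁵ℏ⁸) = 3.01 × 10¹³ J/m³.
4.98 × 10⁻¹⁴ / 3.01 × 10¹³ = 1.65 × 10⁻²⁷

1.65 × 10⁻²⁷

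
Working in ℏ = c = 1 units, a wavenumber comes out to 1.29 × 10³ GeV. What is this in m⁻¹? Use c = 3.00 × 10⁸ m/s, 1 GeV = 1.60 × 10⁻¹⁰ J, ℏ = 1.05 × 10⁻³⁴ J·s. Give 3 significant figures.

6.55 × 10¹⁸ m⁻¹

Inverse length is [E]/(ℏc).
1 GeV → 1/(ℏc) × (1 GeV in J) = 5.08 × 10¹⁵ m⁻¹.
Result: 1.29 × 10³ × 5.08 × 10¹⁵ = 6.55 × 10¹⁸ m⁻¹.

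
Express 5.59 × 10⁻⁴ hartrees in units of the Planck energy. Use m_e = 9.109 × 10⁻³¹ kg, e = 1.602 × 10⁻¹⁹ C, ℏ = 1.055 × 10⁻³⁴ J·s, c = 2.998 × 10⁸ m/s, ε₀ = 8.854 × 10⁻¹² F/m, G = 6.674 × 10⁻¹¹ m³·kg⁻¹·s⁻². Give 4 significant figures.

hartree: E_h = m_e e⁴/(4πε₀ℏ)² = 4.354 × 10⁻¹⁸ J
Planck energy: E_P = √(ℏc⁵/G) = 1.957 × 10⁹ J
5.59 × 10⁻⁴ × 4.354 × 10⁻¹⁸ / 1.957 × 10⁹ = 1.244 × 10⁻³⁰

1.244 × 10⁻³⁰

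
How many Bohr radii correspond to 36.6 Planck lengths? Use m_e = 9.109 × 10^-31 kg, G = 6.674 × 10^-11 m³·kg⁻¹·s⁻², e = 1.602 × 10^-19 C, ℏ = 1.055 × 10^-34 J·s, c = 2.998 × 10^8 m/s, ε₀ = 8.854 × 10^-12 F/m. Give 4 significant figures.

1.117 × 10^-23

Planck length: ℓ_P = √(ℏG/c³) = 1.616 × 10^-35 m
Bohr radius: a₀ = 4πε₀ℏ²/(m_e e²) = 5.297 × 10^-11 m
36.6 × 1.616 × 10^-35 / 5.297 × 10^-11 = 1.117 × 10^-23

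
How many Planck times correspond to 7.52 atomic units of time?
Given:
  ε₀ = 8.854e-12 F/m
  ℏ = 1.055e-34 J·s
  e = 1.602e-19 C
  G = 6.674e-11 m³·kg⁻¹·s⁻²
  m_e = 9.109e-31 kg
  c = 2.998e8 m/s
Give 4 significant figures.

atomic unit of time: τ_au = (4πε₀)²ℏ³/(m_e e⁴) = 2.423e-17 s
Planck time: t_P = √(ℏG/c⁵) = 5.392e-44 s
7.52 × 2.423e-17 / 5.392e-44 = 3.379e27

3.379e27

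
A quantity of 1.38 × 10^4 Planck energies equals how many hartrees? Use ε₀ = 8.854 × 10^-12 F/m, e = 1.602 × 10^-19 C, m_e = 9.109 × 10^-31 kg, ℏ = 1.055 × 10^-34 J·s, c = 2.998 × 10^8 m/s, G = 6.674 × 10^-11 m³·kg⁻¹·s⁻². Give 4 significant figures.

Planck energy: E_P = √(ℏc⁵/G) = 1.957 × 10^9 J
hartree: E_h = m_e e⁴/(4πε₀ℏ)² = 4.354 × 10^-18 J
1.38 × 10^4 × 1.957 × 10^9 / 4.354 × 10^-18 = 6.201 × 10^30

6.201 × 10^30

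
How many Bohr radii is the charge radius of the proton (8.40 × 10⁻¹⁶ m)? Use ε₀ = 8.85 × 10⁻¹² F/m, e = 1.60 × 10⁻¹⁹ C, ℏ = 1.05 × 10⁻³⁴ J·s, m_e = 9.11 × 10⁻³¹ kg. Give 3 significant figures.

1.60 × 10⁻⁵

Bohr radius: a₀ = 4πε₀ℏ²/(m_e e²) = 5.26 × 10⁻¹¹ m.
8.40 × 10⁻¹⁶ / 5.26 × 10⁻¹¹ = 1.60 × 10⁻⁵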